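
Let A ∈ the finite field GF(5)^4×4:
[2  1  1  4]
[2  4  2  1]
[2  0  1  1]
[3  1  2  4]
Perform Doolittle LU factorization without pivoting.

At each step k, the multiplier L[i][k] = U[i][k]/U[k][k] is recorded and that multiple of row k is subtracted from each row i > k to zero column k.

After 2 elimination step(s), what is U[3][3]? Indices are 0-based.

[col 0] pivot 2
  R1 -= 1*R0 → (0, 3, 1, 2)  (L[1][0] := 1)
  R2 -= 1*R0 → (0, 4, 0, 2)  (L[2][0] := 1)
  R3 -= 4*R0 → (0, 2, 3, 3)  (L[3][0] := 4)
[col 1] pivot 3
  R2 -= 3*R1 → (0, 0, 2, 1)  (L[2][1] := 3)
  R3 -= 4*R1 → (0, 0, 4, 0)  (L[3][1] := 4)

U[3][3] = 0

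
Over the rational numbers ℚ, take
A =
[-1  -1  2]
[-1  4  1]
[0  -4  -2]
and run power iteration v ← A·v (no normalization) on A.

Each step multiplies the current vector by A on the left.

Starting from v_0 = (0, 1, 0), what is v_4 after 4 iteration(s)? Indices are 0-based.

v_0 = (0, 1, 0).
v_1 = A·v_0 = (-1, 4, -4).
v_2 = A·v_1 = (-11, 13, -8).
v_3 = A·v_2 = (-18, 55, -36).
v_4 = A·v_3 = (-109, 202, -148).

v_4 = (-109, 202, -148)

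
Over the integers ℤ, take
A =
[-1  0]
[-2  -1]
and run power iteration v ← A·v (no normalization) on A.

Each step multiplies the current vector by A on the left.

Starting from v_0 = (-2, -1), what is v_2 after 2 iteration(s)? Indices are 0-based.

v_0 = (-2, -1).
v_1 = A·v_0 = (2, 5).
v_2 = A·v_1 = (-2, -9).

v_2 = (-2, -9)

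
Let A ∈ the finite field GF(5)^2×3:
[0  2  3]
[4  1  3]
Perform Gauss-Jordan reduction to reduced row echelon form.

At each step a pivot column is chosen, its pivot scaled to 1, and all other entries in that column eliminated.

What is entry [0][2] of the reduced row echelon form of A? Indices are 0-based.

M[0][2] = 1

step 1: exchange rows 0,1
step 1: normalize row 0 (÷4) = (1, 4, 2)
step 2: normalize row 1 (÷2) = (0, 1, 4)
  row 0: subtract 4×row1 = (1, 0, 1)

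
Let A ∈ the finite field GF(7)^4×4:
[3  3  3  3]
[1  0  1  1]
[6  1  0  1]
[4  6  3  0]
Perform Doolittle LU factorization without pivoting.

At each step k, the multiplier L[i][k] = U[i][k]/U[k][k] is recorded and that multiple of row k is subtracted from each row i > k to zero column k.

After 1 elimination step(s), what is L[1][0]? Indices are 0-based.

L[1][0] = 5

Step 1: pivot at (0,0) is 3.
  row1 ← row1 − (5)·row0  ⇒  L[1][0]=5, U row1=(0, 6, 0, 0)
  row2 ← row2 − (2)·row0  ⇒  L[2][0]=2, U row2=(0, 2, 1, 2)
  row3 ← row3 − (6)·row0  ⇒  L[3][0]=6, U row3=(0, 2, 6, 3)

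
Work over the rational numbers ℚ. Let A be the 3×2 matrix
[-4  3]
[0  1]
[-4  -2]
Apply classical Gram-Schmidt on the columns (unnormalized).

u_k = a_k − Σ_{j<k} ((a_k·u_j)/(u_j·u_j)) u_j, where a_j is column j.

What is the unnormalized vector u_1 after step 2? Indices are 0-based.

u_1 = (5/2, 1, -5/2)

Step 1: u_0 = a_0 = (-4, 0, -4).
Step 2: u_1 = a_1 − (-1/8)·u_0 = (5/2, 1, -5/2).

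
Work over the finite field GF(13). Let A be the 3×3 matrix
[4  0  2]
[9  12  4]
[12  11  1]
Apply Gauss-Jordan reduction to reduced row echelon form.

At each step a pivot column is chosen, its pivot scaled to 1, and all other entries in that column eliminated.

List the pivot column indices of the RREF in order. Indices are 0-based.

pivot columns: 0, 1, 2

step 1: normalize row 0 (÷4) = (1, 0, 7)
  row 1: subtract 9×row0 = (0, 12, 6)
  row 2: subtract 12×row0 = (0, 11, 8)
step 2: normalize row 1 (÷12) = (0, 1, 7)
  row 2: subtract 11×row1 = (0, 0, 9)
step 3: normalize row 2 (÷9) = (0, 0, 1)
  row 0: subtract 7×row2 = (1, 0, 0)
  row 1: subtract 7×row2 = (0, 1, 0)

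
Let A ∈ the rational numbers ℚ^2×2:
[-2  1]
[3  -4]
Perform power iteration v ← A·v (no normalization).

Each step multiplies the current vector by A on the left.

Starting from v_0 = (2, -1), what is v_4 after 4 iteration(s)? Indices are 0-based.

v_4 = (470, -1405)

v_0 = (2, -1).
v_1 = A·v_0 = (-5, 10).
v_2 = A·v_1 = (20, -55).
v_3 = A·v_2 = (-95, 280).
v_4 = A·v_3 = (470, -1405).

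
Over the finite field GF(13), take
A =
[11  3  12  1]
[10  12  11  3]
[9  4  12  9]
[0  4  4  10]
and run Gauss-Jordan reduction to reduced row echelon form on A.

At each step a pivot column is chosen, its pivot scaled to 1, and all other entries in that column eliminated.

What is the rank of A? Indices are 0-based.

rank = 4

[1] R0 /= 11  ⇒  (1, 5, 7, 6)
     R1 -= 10·R0  ⇒  (0, 1, 6, 8)
     R2 -= 9·R0  ⇒  (0, 11, 1, 7)
[2] R1 /= 1  ⇒  (0, 1, 6, 8)
     R0 -= 5·R1  ⇒  (1, 0, 3, 5)
     R2 -= 11·R1  ⇒  (0, 0, 0, 10)
     R3 -= 4·R1  ⇒  (0, 0, 6, 4)
[3] R2 <-> R3
[3] R2 /= 6  ⇒  (0, 0, 1, 5)
     R0 -= 3·R2  ⇒  (1, 0, 0, 3)
     R1 -= 6·R2  ⇒  (0, 1, 0, 4)
[4] R3 /= 10  ⇒  (0, 0, 0, 1)
     R0 -= 3·R3  ⇒  (1, 0, 0, 0)
     R1 -= 4·R3  ⇒  (0, 1, 0, 0)
     R2 -= 5·R3  ⇒  (0, 0, 1, 0)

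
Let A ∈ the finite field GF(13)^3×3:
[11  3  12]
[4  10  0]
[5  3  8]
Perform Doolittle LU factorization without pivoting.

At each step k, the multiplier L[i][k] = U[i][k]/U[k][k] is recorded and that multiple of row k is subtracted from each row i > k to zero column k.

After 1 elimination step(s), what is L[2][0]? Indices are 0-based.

k=0: U[0][0]=11
  eliminate (1,0): mult=11, new row 1: (0, 3, 11); set L[1][0]=11
  eliminate (2,0): mult=4, new row 2: (0, 4, 12); set L[2][0]=4

L[2][0] = 4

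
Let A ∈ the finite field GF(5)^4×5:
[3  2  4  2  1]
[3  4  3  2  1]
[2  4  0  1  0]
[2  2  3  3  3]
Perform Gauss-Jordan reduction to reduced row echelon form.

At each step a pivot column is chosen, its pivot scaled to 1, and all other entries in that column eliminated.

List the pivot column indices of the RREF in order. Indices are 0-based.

pivot columns: 0, 1, 2, 3

[1] R0 /= 3  ⇒  (1, 4, 3, 4, 2)
     R1 -= 3·R0  ⇒  (0, 2, 4, 0, 0)
     R2 -= 2·R0  ⇒  (0, 1, 4, 3, 1)
     R3 -= 2·R0  ⇒  (0, 4, 2, 0, 4)
[2] R1 /= 2  ⇒  (0, 1, 2, 0, 0)
     R0 -= 4·R1  ⇒  (1, 0, 0, 4, 2)
     R2 -= 1·R1  ⇒  (0, 0, 2, 3, 1)
     R3 -= 4·R1  ⇒  (0, 0, 4, 0, 4)
[3] R2 /= 2  ⇒  (0, 0, 1, 4, 3)
     R1 -= 2·R2  ⇒  (0, 1, 0, 2, 4)
     R3 -= 4·R2  ⇒  (0, 0, 0, 4, 2)
[4] R3 /= 4  ⇒  (0, 0, 0, 1, 3)
     R0 -= 4·R3  ⇒  (1, 0, 0, 0, 0)
     R1 -= 2·R3  ⇒  (0, 1, 0, 0, 3)
     R2 -= 4·R3  ⇒  (0, 0, 1, 0, 1)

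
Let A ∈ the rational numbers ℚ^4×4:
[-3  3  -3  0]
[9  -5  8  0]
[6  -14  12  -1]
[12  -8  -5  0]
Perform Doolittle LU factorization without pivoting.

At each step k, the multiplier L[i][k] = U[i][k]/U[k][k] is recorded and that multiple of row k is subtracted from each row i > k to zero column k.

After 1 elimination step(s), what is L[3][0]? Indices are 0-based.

k=0: U[0][0]=-3
  eliminate (1,0): mult=-3, new row 1: (0, 4, -1, 0); set L[1][0]=-3
  eliminate (2,0): mult=-2, new row 2: (0, -8, 6, -1); set L[2][0]=-2
  eliminate (3,0): mult=-4, new row 3: (0, 4, -17, 0); set L[3][0]=-4

L[3][0] = -4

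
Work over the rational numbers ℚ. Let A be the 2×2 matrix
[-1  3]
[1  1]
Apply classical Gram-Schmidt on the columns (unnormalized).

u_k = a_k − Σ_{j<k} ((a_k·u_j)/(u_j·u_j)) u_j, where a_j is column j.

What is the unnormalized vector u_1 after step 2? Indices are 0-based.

Step 1: u_0 = a_0 = (-1, 1).
Step 2: u_1 = a_1 − (-1)·u_0 = (2, 2).

u_1 = (2, 2)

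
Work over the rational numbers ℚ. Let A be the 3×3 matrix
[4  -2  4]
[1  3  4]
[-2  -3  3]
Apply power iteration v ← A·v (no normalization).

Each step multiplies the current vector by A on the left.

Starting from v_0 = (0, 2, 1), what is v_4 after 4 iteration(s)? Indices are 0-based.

v_4 = (-1440, -1150, 721)

v_0 = (0, 2, 1).
v_1 = A·v_0 = (0, 10, -3).
v_2 = A·v_1 = (-32, 18, -39).
v_3 = A·v_2 = (-320, -134, -107).
v_4 = A·v_3 = (-1440, -1150, 721).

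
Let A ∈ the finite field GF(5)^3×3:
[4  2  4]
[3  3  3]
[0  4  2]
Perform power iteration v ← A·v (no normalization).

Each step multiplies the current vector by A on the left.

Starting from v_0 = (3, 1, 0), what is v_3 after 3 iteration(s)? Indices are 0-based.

v_0 = (3, 1, 0).
v_1 = A·v_0 = (4, 2, 4).
v_2 = A·v_1 = (1, 0, 1).
v_3 = A·v_2 = (3, 1, 2).

v_3 = (3, 1, 2)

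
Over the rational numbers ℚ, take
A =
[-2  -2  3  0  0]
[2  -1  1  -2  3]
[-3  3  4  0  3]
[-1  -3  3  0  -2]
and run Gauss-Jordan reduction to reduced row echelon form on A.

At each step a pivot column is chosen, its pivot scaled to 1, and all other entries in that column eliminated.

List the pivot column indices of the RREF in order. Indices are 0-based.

pivot(0,0)=-2: scale R0 → (1, 1, -3/2, 0, 0)
  clear (1,0): R1 −= (2)R0 → (0, -3, 4, -2, 3)
  clear (2,0): R2 −= (-3)R0 → (0, 6, -1/2, 0, 3)
  clear (3,0): R3 −= (-1)R0 → (0, -2, 3/2, 0, -2)
pivot(1,1)=-3: scale R1 → (0, 1, -4/3, 2/3, -1)
  clear (0,1): R0 −= (1)R1 → (1, 0, -1/6, -2/3, 1)
  clear (2,1): R2 −= (6)R1 → (0, 0, 15/2, -4, 9)
  clear (3,1): R3 −= (-2)R1 → (0, 0, -7/6, 4/3, -4)
pivot(2,2)=15/2: scale R2 → (0, 0, 1, -8/15, 6/5)
  clear (0,2): R0 −= (-1/6)R2 → (1, 0, 0, -34/45, 6/5)
  clear (1,2): R1 −= (-4/3)R2 → (0, 1, 0, -2/45, 3/5)
  clear (3,2): R3 −= (-7/6)R2 → (0, 0, 0, 32/45, -13/5)
pivot(3,3)=32/45: scale R3 → (0, 0, 0, 1, -117/32)
  clear (0,3): R0 −= (-34/45)R3 → (1, 0, 0, 0, -25/16)
  clear (1,3): R1 −= (-2/45)R3 → (0, 1, 0, 0, 7/16)
  clear (2,3): R2 −= (-8/15)R3 → (0, 0, 1, 0, -3/4)

pivot columns: 0, 1, 2, 3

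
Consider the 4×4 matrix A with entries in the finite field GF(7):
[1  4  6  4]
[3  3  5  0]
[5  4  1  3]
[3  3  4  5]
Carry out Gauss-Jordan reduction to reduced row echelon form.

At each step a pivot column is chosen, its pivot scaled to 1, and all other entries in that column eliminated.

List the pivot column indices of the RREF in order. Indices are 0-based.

pivot columns: 0, 1, 2, 3

[1] R0 /= 1  ⇒  (1, 4, 6, 4)
     R1 -= 3·R0  ⇒  (0, 5, 1, 2)
     R2 -= 5·R0  ⇒  (0, 5, 6, 4)
     R3 -= 3·R0  ⇒  (0, 5, 0, 0)
[2] R1 /= 5  ⇒  (0, 1, 3, 6)
     R0 -= 4·R1  ⇒  (1, 0, 1, 1)
     R2 -= 5·R1  ⇒  (0, 0, 5, 2)
     R3 -= 5·R1  ⇒  (0, 0, 6, 5)
[3] R2 /= 5  ⇒  (0, 0, 1, 6)
     R0 -= 1·R2  ⇒  (1, 0, 0, 2)
     R1 -= 3·R2  ⇒  (0, 1, 0, 2)
     R3 -= 6·R2  ⇒  (0, 0, 0, 4)
[4] R3 /= 4  ⇒  (0, 0, 0, 1)
     R0 -= 2·R3  ⇒  (1, 0, 0, 0)
     R1 -= 2·R3  ⇒  (0, 1, 0, 0)
     R2 -= 6·R3  ⇒  (0, 0, 1, 0)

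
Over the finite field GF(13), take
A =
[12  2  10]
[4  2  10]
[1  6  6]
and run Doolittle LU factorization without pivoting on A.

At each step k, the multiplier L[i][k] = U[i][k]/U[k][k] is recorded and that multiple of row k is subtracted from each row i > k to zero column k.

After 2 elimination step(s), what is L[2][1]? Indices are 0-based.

k=0: U[0][0]=12
  eliminate (1,0): mult=9, new row 1: (0, 10, 11); set L[1][0]=9
  eliminate (2,0): mult=12, new row 2: (0, 8, 3); set L[2][0]=12
k=1: U[1][1]=10
  eliminate (2,1): mult=6, new row 2: (0, 0, 2); set L[2][1]=6

L[2][1] = 6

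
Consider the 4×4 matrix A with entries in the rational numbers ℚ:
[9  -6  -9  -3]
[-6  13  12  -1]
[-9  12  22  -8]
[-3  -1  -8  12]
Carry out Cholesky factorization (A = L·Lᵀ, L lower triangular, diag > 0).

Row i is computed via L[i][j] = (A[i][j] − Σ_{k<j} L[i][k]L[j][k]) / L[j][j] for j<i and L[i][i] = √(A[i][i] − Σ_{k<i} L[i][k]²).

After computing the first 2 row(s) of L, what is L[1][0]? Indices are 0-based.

Step 1: L[0][0] = √(9) = 3.
  L[1][0] = (-6) / L[0][0] = -2.
Step 2: L[1][1] = √(9) = 3.

L[1][0] = -2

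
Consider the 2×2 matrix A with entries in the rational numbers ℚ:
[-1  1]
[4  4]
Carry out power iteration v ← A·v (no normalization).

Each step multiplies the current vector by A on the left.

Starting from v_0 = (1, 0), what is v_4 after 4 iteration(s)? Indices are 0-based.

v_4 = (61, 300)

v_0 = (1, 0).
v_1 = A·v_0 = (-1, 4).
v_2 = A·v_1 = (5, 12).
v_3 = A·v_2 = (7, 68).
v_4 = A·v_3 = (61, 300).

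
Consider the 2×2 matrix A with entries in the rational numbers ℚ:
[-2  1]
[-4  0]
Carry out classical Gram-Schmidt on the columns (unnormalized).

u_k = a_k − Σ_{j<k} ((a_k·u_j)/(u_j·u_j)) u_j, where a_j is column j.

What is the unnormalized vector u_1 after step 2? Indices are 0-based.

u_1 = (4/5, -2/5)

Step 1: u_0 = a_0 = (-2, -4).
Step 2: u_1 = a_1 − (-1/10)·u_0 = (4/5, -2/5).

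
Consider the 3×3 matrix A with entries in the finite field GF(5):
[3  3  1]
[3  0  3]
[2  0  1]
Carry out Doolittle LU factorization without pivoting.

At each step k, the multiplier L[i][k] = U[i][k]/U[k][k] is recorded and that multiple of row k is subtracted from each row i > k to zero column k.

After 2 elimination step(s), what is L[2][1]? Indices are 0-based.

L[2][1] = 4

[col 0] pivot 3
  R1 -= 1*R0 → (0, 2, 2)  (L[1][0] := 1)
  R2 -= 4*R0 → (0, 3, 2)  (L[2][0] := 4)
[col 1] pivot 2
  R2 -= 4*R1 → (0, 0, 4)  (L[2][1] := 4)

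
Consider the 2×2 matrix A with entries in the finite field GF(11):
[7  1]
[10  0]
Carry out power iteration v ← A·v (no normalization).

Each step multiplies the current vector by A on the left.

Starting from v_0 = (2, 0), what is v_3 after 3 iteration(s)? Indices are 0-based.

v_0 = (2, 0).
v_1 = A·v_0 = (3, 9).
v_2 = A·v_1 = (8, 8).
v_3 = A·v_2 = (9, 3).

v_3 = (9, 3)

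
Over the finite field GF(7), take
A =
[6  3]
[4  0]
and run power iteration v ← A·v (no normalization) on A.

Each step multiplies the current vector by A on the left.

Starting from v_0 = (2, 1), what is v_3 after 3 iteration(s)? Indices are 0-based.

v_0 = (2, 1).
v_1 = A·v_0 = (1, 1).
v_2 = A·v_1 = (2, 4).
v_3 = A·v_2 = (3, 1).

v_3 = (3, 1)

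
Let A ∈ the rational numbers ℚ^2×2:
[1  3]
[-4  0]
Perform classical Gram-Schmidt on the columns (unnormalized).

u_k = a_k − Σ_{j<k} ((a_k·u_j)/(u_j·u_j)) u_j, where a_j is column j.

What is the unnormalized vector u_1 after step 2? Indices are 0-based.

u_1 = (48/17, 12/17)

Step 1: u_0 = a_0 = (1, -4).
Step 2: u_1 = a_1 − (3/17)·u_0 = (48/17, 12/17).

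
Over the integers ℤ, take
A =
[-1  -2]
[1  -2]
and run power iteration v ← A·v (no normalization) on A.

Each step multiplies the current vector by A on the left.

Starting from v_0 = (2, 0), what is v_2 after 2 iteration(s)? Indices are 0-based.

v_2 = (-2, -6)

v_0 = (2, 0).
v_1 = A·v_0 = (-2, 2).
v_2 = A·v_1 = (-2, -6).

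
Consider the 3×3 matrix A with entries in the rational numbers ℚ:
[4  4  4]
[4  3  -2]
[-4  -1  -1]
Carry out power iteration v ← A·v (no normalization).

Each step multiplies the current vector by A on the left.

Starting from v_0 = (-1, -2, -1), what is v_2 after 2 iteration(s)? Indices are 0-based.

v_2 = (-68, -102, 65)

v_0 = (-1, -2, -1).
v_1 = A·v_0 = (-16, -8, 7).
v_2 = A·v_1 = (-68, -102, 65).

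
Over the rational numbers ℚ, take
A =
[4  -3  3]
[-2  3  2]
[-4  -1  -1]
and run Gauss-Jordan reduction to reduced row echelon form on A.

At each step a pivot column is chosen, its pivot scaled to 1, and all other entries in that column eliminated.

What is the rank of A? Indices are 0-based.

rank = 3

pivot(0,0)=4: scale R0 → (1, -3/4, 3/4)
  clear (1,0): R1 −= (-2)R0 → (0, 3/2, 7/2)
  clear (2,0): R2 −= (-4)R0 → (0, -4, 2)
pivot(1,1)=3/2: scale R1 → (0, 1, 7/3)
  clear (0,1): R0 −= (-3/4)R1 → (1, 0, 5/2)
  clear (2,1): R2 −= (-4)R1 → (0, 0, 34/3)
pivot(2,2)=34/3: scale R2 → (0, 0, 1)
  clear (0,2): R0 −= (5/2)R2 → (1, 0, 0)
  clear (1,2): R1 −= (7/3)R2 → (0, 1, 0)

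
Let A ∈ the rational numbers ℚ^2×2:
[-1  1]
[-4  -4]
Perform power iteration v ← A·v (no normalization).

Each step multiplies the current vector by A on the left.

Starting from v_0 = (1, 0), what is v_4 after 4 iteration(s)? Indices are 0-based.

v_4 = (-91, 180)

v_0 = (1, 0).
v_1 = A·v_0 = (-1, -4).
v_2 = A·v_1 = (-3, 20).
v_3 = A·v_2 = (23, -68).
v_4 = A·v_3 = (-91, 180).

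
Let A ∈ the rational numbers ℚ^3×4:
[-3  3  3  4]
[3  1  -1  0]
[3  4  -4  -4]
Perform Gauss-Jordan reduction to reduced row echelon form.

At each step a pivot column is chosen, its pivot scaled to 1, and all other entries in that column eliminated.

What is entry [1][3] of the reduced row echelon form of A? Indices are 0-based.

M[1][3] = 2/9

step 1: normalize row 0 (÷-3) = (1, -1, -1, -4/3)
  row 1: subtract 3×row0 = (0, 4, 2, 4)
  row 2: subtract 3×row0 = (0, 7, -1, 0)
step 2: normalize row 1 (÷4) = (0, 1, 1/2, 1)
  row 0: subtract -1×row1 = (1, 0, -1/2, -1/3)
  row 2: subtract 7×row1 = (0, 0, -9/2, -7)
step 3: normalize row 2 (÷-9/2) = (0, 0, 1, 14/9)
  row 0: subtract -1/2×row2 = (1, 0, 0, 4/9)
  row 1: subtract 1/2×row2 = (0, 1, 0, 2/9)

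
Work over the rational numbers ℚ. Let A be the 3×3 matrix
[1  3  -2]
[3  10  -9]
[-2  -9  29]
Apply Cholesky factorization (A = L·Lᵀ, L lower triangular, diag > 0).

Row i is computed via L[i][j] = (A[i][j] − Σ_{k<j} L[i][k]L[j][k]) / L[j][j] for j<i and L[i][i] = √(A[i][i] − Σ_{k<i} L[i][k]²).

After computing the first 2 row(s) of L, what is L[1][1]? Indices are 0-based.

Step 1: L[0][0] = √(1) = 1.
  L[1][0] = (3) / L[0][0] = 3.
Step 2: L[1][1] = √(1) = 1.

L[1][1] = 1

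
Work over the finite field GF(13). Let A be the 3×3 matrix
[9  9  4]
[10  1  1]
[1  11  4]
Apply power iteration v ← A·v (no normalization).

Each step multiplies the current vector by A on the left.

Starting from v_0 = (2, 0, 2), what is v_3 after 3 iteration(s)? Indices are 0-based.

v_3 = (9, 3, 2)

v_0 = (2, 0, 2).
v_1 = A·v_0 = (0, 9, 10).
v_2 = A·v_1 = (4, 6, 9).
v_3 = A·v_2 = (9, 3, 2).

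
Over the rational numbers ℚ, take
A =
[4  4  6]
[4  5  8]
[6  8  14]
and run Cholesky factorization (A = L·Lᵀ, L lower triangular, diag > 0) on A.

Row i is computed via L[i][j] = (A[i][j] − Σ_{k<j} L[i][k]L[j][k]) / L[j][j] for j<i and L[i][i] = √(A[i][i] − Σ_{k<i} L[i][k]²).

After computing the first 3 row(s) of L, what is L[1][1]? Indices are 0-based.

Step 1: L[0][0] = √(4) = 2.
  L[1][0] = (4) / L[0][0] = 2.
Step 2: L[1][1] = √(1) = 1.
  L[2][0] = (6) / L[0][0] = 3.
  L[2][1] = (2) / L[1][1] = 2.
Step 3: L[2][2] = √(1) = 1.

L[1][1] = 1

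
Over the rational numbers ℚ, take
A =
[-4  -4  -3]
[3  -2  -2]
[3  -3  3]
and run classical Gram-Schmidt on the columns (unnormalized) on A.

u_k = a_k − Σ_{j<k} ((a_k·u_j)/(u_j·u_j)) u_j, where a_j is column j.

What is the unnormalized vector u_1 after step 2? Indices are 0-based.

u_1 = (-66/17, -71/34, -105/34)

Step 1: u_0 = a_0 = (-4, 3, 3).
Step 2: u_1 = a_1 − (1/34)·u_0 = (-66/17, -71/34, -105/34).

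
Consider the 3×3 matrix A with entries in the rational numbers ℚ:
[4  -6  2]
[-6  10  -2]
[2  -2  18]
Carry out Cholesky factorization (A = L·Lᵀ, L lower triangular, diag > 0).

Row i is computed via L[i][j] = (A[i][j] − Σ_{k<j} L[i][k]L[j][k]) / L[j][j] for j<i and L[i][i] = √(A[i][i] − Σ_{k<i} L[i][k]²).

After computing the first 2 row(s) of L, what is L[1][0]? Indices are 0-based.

Step 1: L[0][0] = √(4) = 2.
  L[1][0] = (-6) / L[0][0] = -3.
Step 2: L[1][1] = √(1) = 1.

L[1][0] = -3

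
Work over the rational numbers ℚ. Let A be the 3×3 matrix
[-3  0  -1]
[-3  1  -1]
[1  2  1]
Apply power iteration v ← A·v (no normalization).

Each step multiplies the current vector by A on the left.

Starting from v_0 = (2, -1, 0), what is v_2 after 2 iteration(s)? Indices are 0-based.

v_2 = (18, 11, -20)

v_0 = (2, -1, 0).
v_1 = A·v_0 = (-6, -7, 0).
v_2 = A·v_1 = (18, 11, -20).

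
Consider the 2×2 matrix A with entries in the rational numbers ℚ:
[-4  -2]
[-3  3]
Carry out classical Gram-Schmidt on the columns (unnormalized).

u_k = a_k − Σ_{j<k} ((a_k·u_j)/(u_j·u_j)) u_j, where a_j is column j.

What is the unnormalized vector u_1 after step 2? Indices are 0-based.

u_1 = (-54/25, 72/25)

Step 1: u_0 = a_0 = (-4, -3).
Step 2: u_1 = a_1 − (-1/25)·u_0 = (-54/25, 72/25).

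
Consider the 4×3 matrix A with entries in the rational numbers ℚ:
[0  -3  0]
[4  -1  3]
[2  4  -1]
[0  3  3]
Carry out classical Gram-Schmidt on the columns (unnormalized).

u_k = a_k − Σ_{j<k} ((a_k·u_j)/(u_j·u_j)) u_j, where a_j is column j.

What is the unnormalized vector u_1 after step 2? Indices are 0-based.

u_1 = (-3, -9/5, 18/5, 3)

Step 1: u_0 = a_0 = (0, 4, 2, 0).
Step 2: u_1 = a_1 − (1/5)·u_0 = (-3, -9/5, 18/5, 3).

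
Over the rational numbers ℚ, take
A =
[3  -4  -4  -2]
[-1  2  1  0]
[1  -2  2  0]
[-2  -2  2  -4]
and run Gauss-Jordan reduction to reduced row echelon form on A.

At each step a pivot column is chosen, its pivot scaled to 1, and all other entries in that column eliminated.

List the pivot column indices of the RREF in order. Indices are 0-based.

pivot columns: 0, 1, 2, 3

pivot(0,0)=3: scale R0 → (1, -4/3, -4/3, -2/3)
  clear (1,0): R1 −= (-1)R0 → (0, 2/3, -1/3, -2/3)
  clear (2,0): R2 −= (1)R0 → (0, -2/3, 10/3, 2/3)
  clear (3,0): R3 −= (-2)R0 → (0, -14/3, -2/3, -16/3)
pivot(1,1)=2/3: scale R1 → (0, 1, -1/2, -1)
  clear (0,1): R0 −= (-4/3)R1 → (1, 0, -2, -2)
  clear (2,1): R2 −= (-2/3)R1 → (0, 0, 3, 0)
  clear (3,1): R3 −= (-14/3)R1 → (0, 0, -3, -10)
pivot(2,2)=3: scale R2 → (0, 0, 1, 0)
  clear (0,2): R0 −= (-2)R2 → (1, 0, 0, -2)
  clear (1,2): R1 −= (-1/2)R2 → (0, 1, 0, -1)
  clear (3,2): R3 −= (-3)R2 → (0, 0, 0, -10)
pivot(3,3)=-10: scale R3 → (0, 0, 0, 1)
  clear (0,3): R0 −= (-2)R3 → (1, 0, 0, 0)
  clear (1,3): R1 −= (-1)R3 → (0, 1, 0, 0)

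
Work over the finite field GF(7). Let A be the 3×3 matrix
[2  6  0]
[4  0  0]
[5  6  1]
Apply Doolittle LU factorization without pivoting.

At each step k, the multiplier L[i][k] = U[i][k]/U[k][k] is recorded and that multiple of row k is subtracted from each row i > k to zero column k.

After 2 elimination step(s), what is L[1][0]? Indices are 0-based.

k=0: U[0][0]=2
  eliminate (1,0): mult=2, new row 1: (0, 2, 0); set L[1][0]=2
  eliminate (2,0): mult=6, new row 2: (0, 5, 1); set L[2][0]=6
k=1: U[1][1]=2
  eliminate (2,1): mult=6, new row 2: (0, 0, 1); set L[2][1]=6

L[1][0] = 2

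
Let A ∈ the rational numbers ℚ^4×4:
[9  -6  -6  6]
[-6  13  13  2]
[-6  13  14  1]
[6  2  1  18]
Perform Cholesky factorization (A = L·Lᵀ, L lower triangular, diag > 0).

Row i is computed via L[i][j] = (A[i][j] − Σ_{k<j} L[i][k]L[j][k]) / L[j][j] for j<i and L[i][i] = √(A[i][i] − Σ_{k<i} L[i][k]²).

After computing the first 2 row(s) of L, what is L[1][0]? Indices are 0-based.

L[1][0] = -2

Step 1: L[0][0] = √(9) = 3.
  L[1][0] = (-6) / L[0][0] = -2.
Step 2: L[1][1] = √(9) = 3.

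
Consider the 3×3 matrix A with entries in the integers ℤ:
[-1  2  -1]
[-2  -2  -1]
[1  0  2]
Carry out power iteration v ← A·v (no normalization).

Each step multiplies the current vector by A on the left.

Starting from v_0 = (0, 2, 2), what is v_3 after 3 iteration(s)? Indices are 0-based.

v_3 = (16, 18, 2)

v_0 = (0, 2, 2).
v_1 = A·v_0 = (2, -6, 4).
v_2 = A·v_1 = (-18, 4, 10).
v_3 = A·v_2 = (16, 18, 2).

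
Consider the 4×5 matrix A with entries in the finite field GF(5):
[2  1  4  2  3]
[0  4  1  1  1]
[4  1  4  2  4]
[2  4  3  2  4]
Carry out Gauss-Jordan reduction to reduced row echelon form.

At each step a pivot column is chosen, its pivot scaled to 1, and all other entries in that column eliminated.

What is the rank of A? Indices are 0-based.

step 1: normalize row 0 (÷2) = (1, 3, 2, 1, 4)
  row 2: subtract 4×row0 = (0, 4, 1, 3, 3)
  row 3: subtract 2×row0 = (0, 3, 4, 0, 1)
step 2: normalize row 1 (÷4) = (0, 1, 4, 4, 4)
  row 0: subtract 3×row1 = (1, 0, 0, 4, 2)
  row 2: subtract 4×row1 = (0, 0, 0, 2, 2)
  row 3: subtract 3×row1 = (0, 0, 2, 3, 4)
step 3: exchange rows 2,3
step 3: normalize row 2 (÷2) = (0, 0, 1, 4, 2)
  row 1: subtract 4×row2 = (0, 1, 0, 3, 1)
step 4: normalize row 3 (÷2) = (0, 0, 0, 1, 1)
  row 0: subtract 4×row3 = (1, 0, 0, 0, 3)
  row 1: subtract 3×row3 = (0, 1, 0, 0, 3)
  row 2: subtract 4×row3 = (0, 0, 1, 0, 3)

rank = 4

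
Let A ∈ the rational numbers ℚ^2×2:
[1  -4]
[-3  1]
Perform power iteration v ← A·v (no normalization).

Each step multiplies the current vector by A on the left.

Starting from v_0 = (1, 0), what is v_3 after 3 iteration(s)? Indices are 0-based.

v_0 = (1, 0).
v_1 = A·v_0 = (1, -3).
v_2 = A·v_1 = (13, -6).
v_3 = A·v_2 = (37, -45).

v_3 = (37, -45)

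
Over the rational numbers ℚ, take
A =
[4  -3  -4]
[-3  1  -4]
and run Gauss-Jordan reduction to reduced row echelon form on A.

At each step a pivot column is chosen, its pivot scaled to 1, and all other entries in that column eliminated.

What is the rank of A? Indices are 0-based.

rank = 2

pivot(0,0)=4: scale R0 → (1, -3/4, -1)
  clear (1,0): R1 −= (-3)R0 → (0, -5/4, -7)
pivot(1,1)=-5/4: scale R1 → (0, 1, 28/5)
  clear (0,1): R0 −= (-3/4)R1 → (1, 0, 16/5)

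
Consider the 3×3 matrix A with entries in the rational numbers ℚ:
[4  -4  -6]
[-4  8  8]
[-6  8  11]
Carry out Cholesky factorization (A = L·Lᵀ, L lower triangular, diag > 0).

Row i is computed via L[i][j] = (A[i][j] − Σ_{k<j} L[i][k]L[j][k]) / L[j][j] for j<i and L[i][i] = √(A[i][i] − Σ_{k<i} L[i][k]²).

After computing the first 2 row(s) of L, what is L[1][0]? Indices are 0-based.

Step 1: L[0][0] = √(4) = 2.
  L[1][0] = (-4) / L[0][0] = -2.
Step 2: L[1][1] = √(4) = 2.

L[1][0] = -2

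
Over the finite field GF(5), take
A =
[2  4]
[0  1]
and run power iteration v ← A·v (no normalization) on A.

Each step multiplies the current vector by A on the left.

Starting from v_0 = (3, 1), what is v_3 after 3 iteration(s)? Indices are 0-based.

v_3 = (2, 1)

v_0 = (3, 1).
v_1 = A·v_0 = (0, 1).
v_2 = A·v_1 = (4, 1).
v_3 = A·v_2 = (2, 1).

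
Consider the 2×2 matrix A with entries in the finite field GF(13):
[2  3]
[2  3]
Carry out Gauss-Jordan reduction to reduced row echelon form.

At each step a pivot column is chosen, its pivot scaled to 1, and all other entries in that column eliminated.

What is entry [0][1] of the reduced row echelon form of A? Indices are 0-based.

pivot(0,0)=2: scale R0 → (1, 8)
  clear (1,0): R1 −= (2)R0 → (0, 0)
col 1: no nonzero at/below row 1; advance.

M[0][1] = 8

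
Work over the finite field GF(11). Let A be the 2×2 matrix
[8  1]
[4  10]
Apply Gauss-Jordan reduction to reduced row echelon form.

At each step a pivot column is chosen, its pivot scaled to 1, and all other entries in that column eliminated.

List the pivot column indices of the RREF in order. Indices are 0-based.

pivot columns: 0, 1

[1] R0 /= 8  ⇒  (1, 7)
     R1 -= 4·R0  ⇒  (0, 4)
[2] R1 /= 4  ⇒  (0, 1)
     R0 -= 7·R1  ⇒  (1, 0)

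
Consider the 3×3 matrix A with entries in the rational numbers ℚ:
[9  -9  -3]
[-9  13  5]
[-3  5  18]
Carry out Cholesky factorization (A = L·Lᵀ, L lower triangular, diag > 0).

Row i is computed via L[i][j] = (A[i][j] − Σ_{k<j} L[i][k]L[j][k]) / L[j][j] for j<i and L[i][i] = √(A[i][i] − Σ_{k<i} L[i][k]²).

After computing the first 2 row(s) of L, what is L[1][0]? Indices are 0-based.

Step 1: L[0][0] = √(9) = 3.
  L[1][0] = (-9) / L[0][0] = -3.
Step 2: L[1][1] = √(4) = 2.

L[1][0] = -3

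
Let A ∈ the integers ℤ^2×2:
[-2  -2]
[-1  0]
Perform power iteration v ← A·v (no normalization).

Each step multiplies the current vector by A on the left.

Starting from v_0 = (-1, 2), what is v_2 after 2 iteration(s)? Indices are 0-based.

v_2 = (2, 2)

v_0 = (-1, 2).
v_1 = A·v_0 = (-2, 1).
v_2 = A·v_1 = (2, 2).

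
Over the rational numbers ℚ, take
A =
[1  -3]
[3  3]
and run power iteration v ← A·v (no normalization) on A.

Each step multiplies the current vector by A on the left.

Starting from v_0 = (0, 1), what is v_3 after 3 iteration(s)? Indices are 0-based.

v_0 = (0, 1).
v_1 = A·v_0 = (-3, 3).
v_2 = A·v_1 = (-12, 0).
v_3 = A·v_2 = (-12, -36).

v_3 = (-12, -36)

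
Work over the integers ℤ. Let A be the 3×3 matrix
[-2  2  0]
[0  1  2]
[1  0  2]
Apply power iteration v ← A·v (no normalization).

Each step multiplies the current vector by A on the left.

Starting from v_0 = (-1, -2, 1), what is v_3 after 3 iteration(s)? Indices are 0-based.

v_0 = (-1, -2, 1).
v_1 = A·v_0 = (-2, 0, 1).
v_2 = A·v_1 = (4, 2, 0).
v_3 = A·v_2 = (-4, 2, 4).

v_3 = (-4, 2, 4)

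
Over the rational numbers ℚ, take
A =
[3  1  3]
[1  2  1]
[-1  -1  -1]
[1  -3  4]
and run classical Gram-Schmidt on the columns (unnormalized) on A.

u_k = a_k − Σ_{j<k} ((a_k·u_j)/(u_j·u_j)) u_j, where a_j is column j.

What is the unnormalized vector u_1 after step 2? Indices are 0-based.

Step 1: u_0 = a_0 = (3, 1, -1, 1).
Step 2: u_1 = a_1 − (1/4)·u_0 = (1/4, 7/4, -3/4, -13/4).

u_1 = (1/4, 7/4, -3/4, -13/4)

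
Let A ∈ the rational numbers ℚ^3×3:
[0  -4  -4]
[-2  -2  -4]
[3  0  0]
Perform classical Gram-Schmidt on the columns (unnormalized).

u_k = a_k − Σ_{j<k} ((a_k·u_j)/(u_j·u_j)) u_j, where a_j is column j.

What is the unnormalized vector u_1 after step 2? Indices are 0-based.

u_1 = (-4, -18/13, -12/13)

Step 1: u_0 = a_0 = (0, -2, 3).
Step 2: u_1 = a_1 − (4/13)·u_0 = (-4, -18/13, -12/13).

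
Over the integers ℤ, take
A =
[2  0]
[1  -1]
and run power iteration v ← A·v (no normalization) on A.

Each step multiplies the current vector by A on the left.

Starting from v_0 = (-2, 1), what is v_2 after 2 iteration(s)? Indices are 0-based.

v_2 = (-8, -1)

v_0 = (-2, 1).
v_1 = A·v_0 = (-4, -3).
v_2 = A·v_1 = (-8, -1).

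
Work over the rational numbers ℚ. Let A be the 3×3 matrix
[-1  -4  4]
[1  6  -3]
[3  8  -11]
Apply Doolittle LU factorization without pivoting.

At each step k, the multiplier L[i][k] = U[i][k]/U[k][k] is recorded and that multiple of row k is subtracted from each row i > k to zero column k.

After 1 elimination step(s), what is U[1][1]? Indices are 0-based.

U[1][1] = 2

k=0: U[0][0]=-1
  eliminate (1,0): mult=-1, new row 1: (0, 2, 1); set L[1][0]=-1
  eliminate (2,0): mult=-3, new row 2: (0, -4, 1); set L[2][0]=-3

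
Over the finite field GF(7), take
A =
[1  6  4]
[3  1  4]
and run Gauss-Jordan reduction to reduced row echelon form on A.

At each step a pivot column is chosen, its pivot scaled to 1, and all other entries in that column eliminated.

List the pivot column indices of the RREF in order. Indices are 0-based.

pivot columns: 0, 1

step 1: normalize row 0 (÷1) = (1, 6, 4)
  row 1: subtract 3×row0 = (0, 4, 6)
step 2: normalize row 1 (÷4) = (0, 1, 5)
  row 0: subtract 6×row1 = (1, 0, 2)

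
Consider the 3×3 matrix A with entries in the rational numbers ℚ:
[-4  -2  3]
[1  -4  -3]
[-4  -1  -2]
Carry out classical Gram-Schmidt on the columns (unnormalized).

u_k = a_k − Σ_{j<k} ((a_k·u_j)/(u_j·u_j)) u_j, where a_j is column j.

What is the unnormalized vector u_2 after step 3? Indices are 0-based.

Step 1: u_0 = a_0 = (-4, 1, -4).
Step 2: u_1 = a_1 − (8/33)·u_0 = (-34/33, -140/33, -1/33).
Step 3: u_2 = a_2 − (-7/33)·u_0 − (320/629)·u_1 = (99/37, -396/629, -1782/629).

u_2 = (99/37, -396/629, -1782/629)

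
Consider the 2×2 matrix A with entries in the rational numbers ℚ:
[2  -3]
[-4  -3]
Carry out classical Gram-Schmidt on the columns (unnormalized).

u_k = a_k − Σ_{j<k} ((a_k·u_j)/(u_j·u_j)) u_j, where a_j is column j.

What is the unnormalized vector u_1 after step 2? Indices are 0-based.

Step 1: u_0 = a_0 = (2, -4).
Step 2: u_1 = a_1 − (3/10)·u_0 = (-18/5, -9/5).

u_1 = (-18/5, -9/5)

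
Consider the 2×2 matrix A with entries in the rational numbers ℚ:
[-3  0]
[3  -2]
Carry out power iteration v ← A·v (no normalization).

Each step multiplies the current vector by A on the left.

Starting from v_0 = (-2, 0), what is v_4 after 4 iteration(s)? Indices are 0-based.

v_0 = (-2, 0).
v_1 = A·v_0 = (6, -6).
v_2 = A·v_1 = (-18, 30).
v_3 = A·v_2 = (54, -114).
v_4 = A·v_3 = (-162, 390).

v_4 = (-162, 390)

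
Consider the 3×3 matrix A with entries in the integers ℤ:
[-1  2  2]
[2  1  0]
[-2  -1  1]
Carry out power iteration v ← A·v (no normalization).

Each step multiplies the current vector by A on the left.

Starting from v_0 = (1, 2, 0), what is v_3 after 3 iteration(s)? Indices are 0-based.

v_3 = (-5, 4, -18)

v_0 = (1, 2, 0).
v_1 = A·v_0 = (3, 4, -4).
v_2 = A·v_1 = (-3, 10, -14).
v_3 = A·v_2 = (-5, 4, -18).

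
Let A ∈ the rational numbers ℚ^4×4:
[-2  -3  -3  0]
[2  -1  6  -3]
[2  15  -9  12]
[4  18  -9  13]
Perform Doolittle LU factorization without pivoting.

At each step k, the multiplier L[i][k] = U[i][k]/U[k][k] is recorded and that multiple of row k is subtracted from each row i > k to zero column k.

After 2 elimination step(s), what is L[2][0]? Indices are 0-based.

L[2][0] = -1

k=0: U[0][0]=-2
  eliminate (1,0): mult=-1, new row 1: (0, -4, 3, -3); set L[1][0]=-1
  eliminate (2,0): mult=-1, new row 2: (0, 12, -12, 12); set L[2][0]=-1
  eliminate (3,0): mult=-2, new row 3: (0, 12, -15, 13); set L[3][0]=-2
k=1: U[1][1]=-4
  eliminate (2,1): mult=-3, new row 2: (0, 0, -3, 3); set L[2][1]=-3
  eliminate (3,1): mult=-3, new row 3: (0, 0, -6, 4); set L[3][1]=-3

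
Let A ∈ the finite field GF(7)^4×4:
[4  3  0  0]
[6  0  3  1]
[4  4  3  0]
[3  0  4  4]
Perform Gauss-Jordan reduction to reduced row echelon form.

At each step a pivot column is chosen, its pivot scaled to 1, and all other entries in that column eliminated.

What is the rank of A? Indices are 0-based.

rank = 4

[1] R0 /= 4  ⇒  (1, 6, 0, 0)
     R1 -= 6·R0  ⇒  (0, 6, 3, 1)
     R2 -= 4·R0  ⇒  (0, 1, 3, 0)
     R3 -= 3·R0  ⇒  (0, 3, 4, 4)
[2] R1 /= 6  ⇒  (0, 1, 4, 6)
     R0 -= 6·R1  ⇒  (1, 0, 4, 6)
     R2 -= 1·R1  ⇒  (0, 0, 6, 1)
     R3 -= 3·R1  ⇒  (0, 0, 6, 0)
[3] R2 /= 6  ⇒  (0, 0, 1, 6)
     R0 -= 4·R2  ⇒  (1, 0, 0, 3)
     R1 -= 4·R2  ⇒  (0, 1, 0, 3)
     R3 -= 6·R2  ⇒  (0, 0, 0, 6)
[4] R3 /= 6  ⇒  (0, 0, 0, 1)
     R0 -= 3·R3  ⇒  (1, 0, 0, 0)
     R1 -= 3·R3  ⇒  (0, 1, 0, 0)
     R2 -= 6·R3  ⇒  (0, 0, 1, 0)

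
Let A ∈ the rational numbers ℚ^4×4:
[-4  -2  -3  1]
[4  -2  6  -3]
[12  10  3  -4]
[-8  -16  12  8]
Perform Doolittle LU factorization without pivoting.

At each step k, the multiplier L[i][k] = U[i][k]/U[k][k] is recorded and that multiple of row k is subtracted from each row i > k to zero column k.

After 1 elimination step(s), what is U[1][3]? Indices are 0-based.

Step 1: pivot at (0,0) is -4.
  row1 ← row1 − (-1)·row0  ⇒  L[1][0]=-1, U row1=(0, -4, 3, -2)
  row2 ← row2 − (-3)·row0  ⇒  L[2][0]=-3, U row2=(0, 4, -6, -1)
  row3 ← row3 − (2)·row0  ⇒  L[3][0]=2, U row3=(0, -12, 18, 6)

U[1][3] = -2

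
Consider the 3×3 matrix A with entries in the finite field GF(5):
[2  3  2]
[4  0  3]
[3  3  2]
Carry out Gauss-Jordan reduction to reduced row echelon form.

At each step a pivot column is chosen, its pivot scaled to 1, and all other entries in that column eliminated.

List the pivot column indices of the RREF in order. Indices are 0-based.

step 1: normalize row 0 (÷2) = (1, 4, 1)
  row 1: subtract 4×row0 = (0, 4, 4)
  row 2: subtract 3×row0 = (0, 1, 4)
step 2: normalize row 1 (÷4) = (0, 1, 1)
  row 0: subtract 4×row1 = (1, 0, 2)
  row 2: subtract 1×row1 = (0, 0, 3)
step 3: normalize row 2 (÷3) = (0, 0, 1)
  row 0: subtract 2×row2 = (1, 0, 0)
  row 1: subtract 1×row2 = (0, 1, 0)

pivot columns: 0, 1, 2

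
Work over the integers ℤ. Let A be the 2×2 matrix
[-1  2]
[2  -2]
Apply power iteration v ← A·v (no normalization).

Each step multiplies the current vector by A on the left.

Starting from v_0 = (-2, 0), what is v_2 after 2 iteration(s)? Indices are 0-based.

v_2 = (-10, 12)

v_0 = (-2, 0).
v_1 = A·v_0 = (2, -4).
v_2 = A·v_1 = (-10, 12).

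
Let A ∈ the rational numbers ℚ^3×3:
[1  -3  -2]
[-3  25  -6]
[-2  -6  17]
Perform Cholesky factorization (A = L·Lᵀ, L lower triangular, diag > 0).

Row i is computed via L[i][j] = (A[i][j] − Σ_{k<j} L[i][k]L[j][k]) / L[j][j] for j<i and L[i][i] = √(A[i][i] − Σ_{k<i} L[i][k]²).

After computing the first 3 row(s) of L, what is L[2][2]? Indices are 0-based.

L[2][2] = 2

Step 1: L[0][0] = √(1) = 1.
  L[1][0] = (-3) / L[0][0] = -3.
Step 2: L[1][1] = √(16) = 4.
  L[2][0] = (-2) / L[0][0] = -2.
  L[2][1] = (-12) / L[1][1] = -3.
Step 3: L[2][2] = √(4) = 2.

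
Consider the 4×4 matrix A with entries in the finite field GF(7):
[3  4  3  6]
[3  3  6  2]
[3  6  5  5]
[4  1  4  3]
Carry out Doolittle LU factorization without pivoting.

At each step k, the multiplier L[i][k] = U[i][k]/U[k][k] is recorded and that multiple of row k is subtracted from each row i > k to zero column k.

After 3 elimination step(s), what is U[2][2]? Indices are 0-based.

k=0: U[0][0]=3
  eliminate (1,0): mult=1, new row 1: (0, 6, 3, 3); set L[1][0]=1
  eliminate (2,0): mult=1, new row 2: (0, 2, 2, 6); set L[2][0]=1
  eliminate (3,0): mult=6, new row 3: (0, 5, 0, 2); set L[3][0]=6
k=1: U[1][1]=6
  eliminate (2,1): mult=5, new row 2: (0, 0, 1, 5); set L[2][1]=5
  eliminate (3,1): mult=2, new row 3: (0, 0, 1, 3); set L[3][1]=2
k=2: U[2][2]=1
  eliminate (3,2): mult=1, new row 3: (0, 0, 0, 5); set L[3][2]=1

U[2][2] = 1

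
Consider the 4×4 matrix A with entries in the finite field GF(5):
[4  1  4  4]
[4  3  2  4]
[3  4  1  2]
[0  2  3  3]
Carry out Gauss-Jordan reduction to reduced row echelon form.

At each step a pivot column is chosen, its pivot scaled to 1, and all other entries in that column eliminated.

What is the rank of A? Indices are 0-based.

[1] R0 /= 4  ⇒  (1, 4, 1, 1)
     R1 -= 4·R0  ⇒  (0, 2, 3, 0)
     R2 -= 3·R0  ⇒  (0, 2, 3, 4)
[2] R1 /= 2  ⇒  (0, 1, 4, 0)
     R0 -= 4·R1  ⇒  (1, 0, 0, 1)
     R2 -= 2·R1  ⇒  (0, 0, 0, 4)
     R3 -= 2·R1  ⇒  (0, 0, 0, 3)
column 2 empty below row 2
[3] R2 /= 4  ⇒  (0, 0, 0, 1)
     R0 -= 1·R2  ⇒  (1, 0, 0, 0)
     R3 -= 3·R2  ⇒  (0, 0, 0, 0)

rank = 3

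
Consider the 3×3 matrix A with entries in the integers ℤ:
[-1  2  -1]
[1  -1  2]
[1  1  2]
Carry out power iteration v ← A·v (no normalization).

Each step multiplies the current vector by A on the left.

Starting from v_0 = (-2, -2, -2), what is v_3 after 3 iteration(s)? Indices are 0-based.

v_3 = (-4, -28, -52)

v_0 = (-2, -2, -2).
v_1 = A·v_0 = (0, -4, -8).
v_2 = A·v_1 = (0, -12, -20).
v_3 = A·v_2 = (-4, -28, -52).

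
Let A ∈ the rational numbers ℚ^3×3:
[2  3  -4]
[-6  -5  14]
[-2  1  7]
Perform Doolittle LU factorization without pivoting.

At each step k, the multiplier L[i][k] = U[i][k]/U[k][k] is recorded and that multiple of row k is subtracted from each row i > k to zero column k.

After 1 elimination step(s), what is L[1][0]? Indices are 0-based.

L[1][0] = -3

k=0: U[0][0]=2
  eliminate (1,0): mult=-3, new row 1: (0, 4, 2); set L[1][0]=-3
  eliminate (2,0): mult=-1, new row 2: (0, 4, 3); set L[2][0]=-1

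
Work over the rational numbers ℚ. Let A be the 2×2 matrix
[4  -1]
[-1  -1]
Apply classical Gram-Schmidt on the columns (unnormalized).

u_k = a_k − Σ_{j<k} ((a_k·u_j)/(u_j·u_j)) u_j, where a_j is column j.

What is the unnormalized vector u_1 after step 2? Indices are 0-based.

u_1 = (-5/17, -20/17)

Step 1: u_0 = a_0 = (4, -1).
Step 2: u_1 = a_1 − (-3/17)·u_0 = (-5/17, -20/17).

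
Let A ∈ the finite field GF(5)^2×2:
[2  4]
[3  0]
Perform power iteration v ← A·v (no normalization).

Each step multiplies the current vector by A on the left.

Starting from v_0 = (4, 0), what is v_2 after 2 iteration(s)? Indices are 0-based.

v_2 = (4, 4)

v_0 = (4, 0).
v_1 = A·v_0 = (3, 2).
v_2 = A·v_1 = (4, 4).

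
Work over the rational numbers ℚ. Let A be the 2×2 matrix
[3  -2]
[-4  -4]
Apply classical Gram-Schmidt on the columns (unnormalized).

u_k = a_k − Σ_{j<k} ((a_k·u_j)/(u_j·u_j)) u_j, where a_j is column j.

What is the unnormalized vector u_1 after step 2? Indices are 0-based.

Step 1: u_0 = a_0 = (3, -4).
Step 2: u_1 = a_1 − (2/5)·u_0 = (-16/5, -12/5).

u_1 = (-16/5, -12/5)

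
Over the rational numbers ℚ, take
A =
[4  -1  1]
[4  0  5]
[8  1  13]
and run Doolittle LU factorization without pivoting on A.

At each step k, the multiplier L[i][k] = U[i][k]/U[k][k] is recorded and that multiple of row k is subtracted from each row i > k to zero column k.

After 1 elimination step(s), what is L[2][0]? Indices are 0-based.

L[2][0] = 2

k=0: U[0][0]=4
  eliminate (1,0): mult=1, new row 1: (0, 1, 4); set L[1][0]=1
  eliminate (2,0): mult=2, new row 2: (0, 3, 11); set L[2][0]=2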